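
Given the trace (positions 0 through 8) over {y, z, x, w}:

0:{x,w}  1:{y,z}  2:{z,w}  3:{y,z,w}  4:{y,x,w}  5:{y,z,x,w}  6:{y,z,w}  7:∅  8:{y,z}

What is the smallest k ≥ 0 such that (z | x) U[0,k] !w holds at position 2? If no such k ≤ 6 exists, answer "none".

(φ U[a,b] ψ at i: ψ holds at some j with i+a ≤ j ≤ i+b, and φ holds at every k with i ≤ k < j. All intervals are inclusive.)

5

Need earliest j ≥ 2 with !w, and (z | x) at every k in [2,j-1].
  j=2: rhs fails.
  j=3: rhs fails.
  j=4: rhs fails.
  j=5: rhs fails.
  j=6: rhs fails.
  j=7: rhs holds; lhs holds on [2,6]. k = 5.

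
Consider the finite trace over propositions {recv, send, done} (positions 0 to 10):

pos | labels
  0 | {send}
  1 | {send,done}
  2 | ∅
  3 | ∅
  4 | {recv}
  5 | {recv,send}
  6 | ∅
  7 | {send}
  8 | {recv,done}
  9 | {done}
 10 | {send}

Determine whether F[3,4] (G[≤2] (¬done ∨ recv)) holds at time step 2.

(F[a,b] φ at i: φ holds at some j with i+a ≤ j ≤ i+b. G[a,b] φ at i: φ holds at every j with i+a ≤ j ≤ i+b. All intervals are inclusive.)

Check G[≤2] (¬done ∨ recv) at each j in [5,6]:
  j=5: holds on [5,7]
  j=6: holds on [6,8]
Found at j=5 → formula holds.

True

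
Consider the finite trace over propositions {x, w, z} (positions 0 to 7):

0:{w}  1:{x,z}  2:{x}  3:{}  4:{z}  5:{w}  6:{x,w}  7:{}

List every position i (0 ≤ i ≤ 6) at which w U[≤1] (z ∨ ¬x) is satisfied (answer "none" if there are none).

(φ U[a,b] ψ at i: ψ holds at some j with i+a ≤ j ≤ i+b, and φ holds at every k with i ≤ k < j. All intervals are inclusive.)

Evaluate at each i in [0,6]:
  i=0: ✓ (rhs at j=0)
  i=1: ✓ (rhs at j=1)
  i=2: ✗ (lhs fails at k=2 before rhs at j=3)
  i=3: ✓ (rhs at j=3)
  i=4: ✓ (rhs at j=4)
  i=5: ✓ (rhs at j=5)
  i=6: ✓ (rhs at j=7; lhs holds on [6,6])

0, 1, 3, 4, 5, 6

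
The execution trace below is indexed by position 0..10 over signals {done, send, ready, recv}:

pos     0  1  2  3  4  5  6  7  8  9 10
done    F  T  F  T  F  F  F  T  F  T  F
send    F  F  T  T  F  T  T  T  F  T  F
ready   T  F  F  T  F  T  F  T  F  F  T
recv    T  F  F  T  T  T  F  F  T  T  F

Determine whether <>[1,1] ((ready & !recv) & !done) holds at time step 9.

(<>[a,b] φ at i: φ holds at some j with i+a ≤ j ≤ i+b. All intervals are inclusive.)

Check ((ready & !recv) & !done) at each j in [10,10]:
  j=10: true
Found at j=10 → formula holds.

Holds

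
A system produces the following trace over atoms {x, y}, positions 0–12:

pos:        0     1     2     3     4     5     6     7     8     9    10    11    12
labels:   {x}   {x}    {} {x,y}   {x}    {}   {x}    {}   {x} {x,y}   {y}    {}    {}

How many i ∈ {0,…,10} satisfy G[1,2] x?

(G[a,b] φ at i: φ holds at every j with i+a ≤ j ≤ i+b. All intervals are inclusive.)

2

Evaluate at each i in [0,10]:
  i=0: ✗ (fails at j=2)
  i=1: ✗ (fails at j=2)
  i=2: ✓ (all of [3,4])
  i=3: ✗ (fails at j=5)
  i=4: ✗ (fails at j=5)
  i=5: ✗ (fails at j=7)
  i=6: ✗ (fails at j=7)
  i=7: ✓ (all of [8,9])
  i=8: ✗ (fails at j=10)
  i=9: ✗ (fails at j=10)
  i=10: ✗ (fails at j=11)
Positions where it holds: {2, 7} → 2.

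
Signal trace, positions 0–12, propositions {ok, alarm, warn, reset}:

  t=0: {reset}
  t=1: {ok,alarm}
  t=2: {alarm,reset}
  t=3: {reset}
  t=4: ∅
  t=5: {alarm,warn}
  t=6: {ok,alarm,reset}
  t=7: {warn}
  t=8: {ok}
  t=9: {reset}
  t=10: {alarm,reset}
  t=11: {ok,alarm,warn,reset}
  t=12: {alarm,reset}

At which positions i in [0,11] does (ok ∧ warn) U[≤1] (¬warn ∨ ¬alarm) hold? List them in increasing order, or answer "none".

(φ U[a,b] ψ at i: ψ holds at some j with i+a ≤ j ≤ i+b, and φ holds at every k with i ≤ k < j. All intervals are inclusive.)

Evaluate at each i in [0,11]:
  i=0: ✓ (rhs at j=0)
  i=1: ✓ (rhs at j=1)
  i=2: ✓ (rhs at j=2)
  i=3: ✓ (rhs at j=3)
  i=4: ✓ (rhs at j=4)
  i=5: ✗ (lhs fails at k=5 before rhs at j=6)
  i=6: ✓ (rhs at j=6)
  i=7: ✓ (rhs at j=7)
  i=8: ✓ (rhs at j=8)
  i=9: ✓ (rhs at j=9)
  i=10: ✓ (rhs at j=10)
  i=11: ✓ (rhs at j=12; lhs holds on [11,11])

0, 1, 2, 3, 4, 6, 7, 8, 9, 10, 11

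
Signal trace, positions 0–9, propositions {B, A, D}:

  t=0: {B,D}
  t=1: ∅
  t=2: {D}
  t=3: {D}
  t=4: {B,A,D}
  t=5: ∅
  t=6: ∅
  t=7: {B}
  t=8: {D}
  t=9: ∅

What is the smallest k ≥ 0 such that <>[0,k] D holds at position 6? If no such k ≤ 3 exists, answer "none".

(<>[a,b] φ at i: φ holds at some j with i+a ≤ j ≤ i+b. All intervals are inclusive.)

2

Scan j = 6,7,… for D:
  j=6: fails
  j=7: fails
  j=8: holds
First hit at j=8, so smallest k = 8-6 = 2.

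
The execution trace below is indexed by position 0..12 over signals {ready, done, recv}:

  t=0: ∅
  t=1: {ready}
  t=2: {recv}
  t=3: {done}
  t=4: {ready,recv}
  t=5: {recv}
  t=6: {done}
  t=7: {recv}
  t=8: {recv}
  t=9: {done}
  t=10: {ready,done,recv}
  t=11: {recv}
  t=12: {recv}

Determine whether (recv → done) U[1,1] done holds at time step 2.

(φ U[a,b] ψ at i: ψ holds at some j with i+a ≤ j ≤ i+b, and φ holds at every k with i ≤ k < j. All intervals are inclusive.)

False

Need some j in [3,3] with done, and (recv → done) at every k in [2,j-1].
  j=3: done holds, but (recv → done) fails at k=2 → not this j.
No j in the window works → until fails.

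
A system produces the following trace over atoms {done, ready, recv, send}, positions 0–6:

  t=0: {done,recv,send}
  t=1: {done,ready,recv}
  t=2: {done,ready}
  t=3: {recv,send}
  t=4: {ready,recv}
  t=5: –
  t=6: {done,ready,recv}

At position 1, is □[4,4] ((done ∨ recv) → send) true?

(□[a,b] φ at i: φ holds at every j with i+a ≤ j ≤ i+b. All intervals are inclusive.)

Yes

Check ((done ∨ recv) → send) at every j in [5,5]:
  j=5: antecedent false → ✓
All positions satisfy it → formula holds.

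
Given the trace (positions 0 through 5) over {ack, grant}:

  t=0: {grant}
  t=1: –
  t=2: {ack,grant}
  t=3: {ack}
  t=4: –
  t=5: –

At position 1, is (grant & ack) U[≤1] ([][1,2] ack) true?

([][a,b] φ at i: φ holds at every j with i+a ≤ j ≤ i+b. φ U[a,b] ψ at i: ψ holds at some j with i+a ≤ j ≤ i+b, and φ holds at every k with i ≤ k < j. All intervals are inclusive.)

Holds

Need some j in [1,2] with [][1,2] ack, and (grant & ack) at every k in [1,j-1].
  j=1: [][1,2] ack holds; no prefix to check → satisfied.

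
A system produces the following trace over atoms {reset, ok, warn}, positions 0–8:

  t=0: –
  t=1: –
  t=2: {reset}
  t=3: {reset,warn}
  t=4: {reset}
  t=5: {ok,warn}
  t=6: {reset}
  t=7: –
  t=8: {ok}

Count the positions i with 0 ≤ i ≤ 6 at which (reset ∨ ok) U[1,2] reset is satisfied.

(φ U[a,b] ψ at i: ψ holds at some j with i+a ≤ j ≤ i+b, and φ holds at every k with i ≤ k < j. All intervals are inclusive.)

Evaluate at each i in [0,6]:
  i=0: ✗ (lhs fails at k=0 before rhs at j=2)
  i=1: ✗ (lhs fails at k=1 before rhs at j=2)
  i=2: ✓ (rhs at j=3; lhs holds on [2,2])
  i=3: ✓ (rhs at j=4; lhs holds on [3,3])
  i=4: ✓ (rhs at j=6; lhs holds on [4,5])
  i=5: ✓ (rhs at j=6; lhs holds on [5,5])
  i=6: ✗ (no rhs in [7,8])
Positions where it holds: {2, 3, 4, 5} → 4.

4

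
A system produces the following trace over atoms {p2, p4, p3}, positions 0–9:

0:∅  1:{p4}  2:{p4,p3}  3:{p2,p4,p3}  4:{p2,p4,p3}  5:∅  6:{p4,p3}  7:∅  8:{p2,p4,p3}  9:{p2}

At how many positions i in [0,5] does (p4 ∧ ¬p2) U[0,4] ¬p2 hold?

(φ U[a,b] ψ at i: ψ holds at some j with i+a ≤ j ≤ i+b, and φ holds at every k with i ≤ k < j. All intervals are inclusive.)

Evaluate at each i in [0,5]:
  i=0: ✓ (rhs at j=0)
  i=1: ✓ (rhs at j=1)
  i=2: ✓ (rhs at j=2)
  i=3: ✗ (lhs fails at k=3 before rhs at j=5)
  i=4: ✗ (lhs fails at k=4 before rhs at j=5)
  i=5: ✓ (rhs at j=5)
Positions where it holds: {0, 1, 2, 5} → 4.

4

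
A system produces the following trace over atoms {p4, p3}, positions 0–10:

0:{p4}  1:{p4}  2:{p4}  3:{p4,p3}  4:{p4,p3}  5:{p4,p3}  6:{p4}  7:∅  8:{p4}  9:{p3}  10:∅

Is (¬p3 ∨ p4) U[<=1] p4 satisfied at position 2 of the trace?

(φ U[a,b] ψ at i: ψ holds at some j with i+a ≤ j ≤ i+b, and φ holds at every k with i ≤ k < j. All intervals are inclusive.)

Need some j in [2,3] with p4, and (¬p3 ∨ p4) at every k in [2,j-1].
  j=2: p4 holds; no prefix to check → satisfied.

True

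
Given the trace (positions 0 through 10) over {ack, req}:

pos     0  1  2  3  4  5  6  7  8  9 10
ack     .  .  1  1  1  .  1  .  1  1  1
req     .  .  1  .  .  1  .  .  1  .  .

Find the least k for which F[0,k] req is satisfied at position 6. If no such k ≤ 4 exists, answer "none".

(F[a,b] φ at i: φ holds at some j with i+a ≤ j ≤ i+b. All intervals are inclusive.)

Scan j = 6,7,… for req:
  j=6: fails
  j=7: fails
  j=8: holds
First hit at j=8, so smallest k = 8-6 = 2.

2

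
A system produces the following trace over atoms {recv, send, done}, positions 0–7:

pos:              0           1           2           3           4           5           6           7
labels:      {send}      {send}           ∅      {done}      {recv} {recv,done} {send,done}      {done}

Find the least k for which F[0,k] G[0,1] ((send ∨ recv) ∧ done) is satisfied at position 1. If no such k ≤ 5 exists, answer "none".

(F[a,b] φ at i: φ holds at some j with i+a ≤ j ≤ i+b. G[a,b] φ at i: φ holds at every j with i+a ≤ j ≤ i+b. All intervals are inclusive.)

Scan j = 1,2,… for G[0,1] ((send ∨ recv) ∧ done):
  j=1: fails
  j=2: fails
  j=3: fails
  j=4: fails
  j=5: holds
First hit at j=5, so smallest k = 5-1 = 4.

4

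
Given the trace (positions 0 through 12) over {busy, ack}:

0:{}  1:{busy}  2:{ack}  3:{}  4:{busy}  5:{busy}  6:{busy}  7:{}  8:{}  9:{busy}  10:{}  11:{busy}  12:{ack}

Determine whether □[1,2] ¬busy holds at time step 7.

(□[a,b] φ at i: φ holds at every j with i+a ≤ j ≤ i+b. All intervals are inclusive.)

Does not hold

Check ¬busy at every j in [8,9]:
  j=8: true
  j=9: false
Fails at j=9 → formula fails.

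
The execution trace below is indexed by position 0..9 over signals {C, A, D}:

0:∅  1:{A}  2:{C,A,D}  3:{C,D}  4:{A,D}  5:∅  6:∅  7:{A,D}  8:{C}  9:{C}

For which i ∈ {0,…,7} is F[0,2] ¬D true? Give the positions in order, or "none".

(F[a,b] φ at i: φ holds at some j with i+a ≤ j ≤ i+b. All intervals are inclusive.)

Evaluate at each i in [0,7]:
  i=0: ✓ (witness j=0)
  i=1: ✓ (witness j=1)
  i=2: ✗ (none in [2,4])
  i=3: ✓ (witness j=5)
  i=4: ✓ (witness j=5)
  i=5: ✓ (witness j=5)
  i=6: ✓ (witness j=6)
  i=7: ✓ (witness j=8)

0, 1, 3, 4, 5, 6, 7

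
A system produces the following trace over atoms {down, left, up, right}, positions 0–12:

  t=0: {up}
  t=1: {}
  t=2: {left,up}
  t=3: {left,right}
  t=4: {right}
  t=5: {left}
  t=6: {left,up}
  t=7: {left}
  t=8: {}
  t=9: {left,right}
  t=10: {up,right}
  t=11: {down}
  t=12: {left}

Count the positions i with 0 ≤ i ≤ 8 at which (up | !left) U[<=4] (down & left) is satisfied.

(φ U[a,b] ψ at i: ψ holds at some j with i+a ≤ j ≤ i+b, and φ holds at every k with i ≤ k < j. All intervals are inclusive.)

Evaluate at each i in [0,8]:
  i=0: ✗ (no rhs in [0,4])
  i=1: ✗ (no rhs in [1,5])
  i=2: ✗ (no rhs in [2,6])
  i=3: ✗ (no rhs in [3,7])
  i=4: ✗ (no rhs in [4,8])
  i=5: ✗ (no rhs in [5,9])
  i=6: ✗ (no rhs in [6,10])
  i=7: ✗ (no rhs in [7,11])
  i=8: ✗ (no rhs in [8,12])
Positions where it holds: {} → 0.

0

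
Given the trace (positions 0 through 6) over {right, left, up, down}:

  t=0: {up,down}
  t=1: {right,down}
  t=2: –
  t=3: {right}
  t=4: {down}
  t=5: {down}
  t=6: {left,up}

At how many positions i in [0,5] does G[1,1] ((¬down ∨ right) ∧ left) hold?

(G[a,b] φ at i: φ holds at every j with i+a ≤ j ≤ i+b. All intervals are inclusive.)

1

Evaluate at each i in [0,5]:
  i=0: ✗ (fails at j=1)
  i=1: ✗ (fails at j=2)
  i=2: ✗ (fails at j=3)
  i=3: ✗ (fails at j=4)
  i=4: ✗ (fails at j=5)
  i=5: ✓ (all of [6,6])
Positions where it holds: {5} → 1.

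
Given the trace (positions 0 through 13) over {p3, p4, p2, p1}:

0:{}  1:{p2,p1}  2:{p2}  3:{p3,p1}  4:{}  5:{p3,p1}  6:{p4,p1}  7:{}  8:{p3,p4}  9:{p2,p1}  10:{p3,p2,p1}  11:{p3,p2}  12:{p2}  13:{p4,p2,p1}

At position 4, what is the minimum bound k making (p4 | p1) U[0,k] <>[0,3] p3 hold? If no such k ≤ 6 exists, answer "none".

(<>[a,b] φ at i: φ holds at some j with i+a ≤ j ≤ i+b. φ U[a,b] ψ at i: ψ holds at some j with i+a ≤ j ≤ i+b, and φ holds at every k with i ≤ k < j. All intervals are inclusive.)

0

Need earliest j ≥ 4 with <>[0,3] p3, and (p4 | p1) at every k in [4,j-1].
  j=4: rhs holds (empty prefix). k = 0.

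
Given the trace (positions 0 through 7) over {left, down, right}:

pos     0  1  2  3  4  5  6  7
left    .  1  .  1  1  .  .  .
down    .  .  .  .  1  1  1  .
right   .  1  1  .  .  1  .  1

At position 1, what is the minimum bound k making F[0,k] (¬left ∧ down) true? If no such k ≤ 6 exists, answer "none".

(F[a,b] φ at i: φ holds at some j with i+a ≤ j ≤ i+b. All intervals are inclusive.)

Scan j = 1,2,… for (¬left ∧ down):
  j=1: fails
  j=2: fails
  j=3: fails
  j=4: fails
  j=5: holds
First hit at j=5, so smallest k = 5-1 = 4.

4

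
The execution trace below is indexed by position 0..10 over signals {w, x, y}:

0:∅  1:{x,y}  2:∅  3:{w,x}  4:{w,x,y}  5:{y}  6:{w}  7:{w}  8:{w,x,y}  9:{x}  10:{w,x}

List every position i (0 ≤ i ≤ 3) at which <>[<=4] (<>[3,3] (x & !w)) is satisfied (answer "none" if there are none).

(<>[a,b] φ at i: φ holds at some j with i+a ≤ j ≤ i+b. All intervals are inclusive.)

2, 3

Evaluate at each i in [0,3]:
  i=0: ✗ (none in [0,4])
  i=1: ✗ (none in [1,5])
  i=2: ✓ (witness j=6)
  i=3: ✓ (witness j=6)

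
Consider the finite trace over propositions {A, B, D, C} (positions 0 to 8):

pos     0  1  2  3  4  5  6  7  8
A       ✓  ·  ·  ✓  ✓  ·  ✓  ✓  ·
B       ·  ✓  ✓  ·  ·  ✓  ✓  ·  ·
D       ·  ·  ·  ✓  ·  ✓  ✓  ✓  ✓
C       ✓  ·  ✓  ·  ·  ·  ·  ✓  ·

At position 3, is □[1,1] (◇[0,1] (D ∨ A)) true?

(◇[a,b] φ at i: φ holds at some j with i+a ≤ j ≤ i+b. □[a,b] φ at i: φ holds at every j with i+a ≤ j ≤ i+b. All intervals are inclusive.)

Check ◇[0,1] (D ∨ A) at every j in [4,4]:
  j=4: holds (witness at 4)
All positions satisfy it → formula holds.

Holds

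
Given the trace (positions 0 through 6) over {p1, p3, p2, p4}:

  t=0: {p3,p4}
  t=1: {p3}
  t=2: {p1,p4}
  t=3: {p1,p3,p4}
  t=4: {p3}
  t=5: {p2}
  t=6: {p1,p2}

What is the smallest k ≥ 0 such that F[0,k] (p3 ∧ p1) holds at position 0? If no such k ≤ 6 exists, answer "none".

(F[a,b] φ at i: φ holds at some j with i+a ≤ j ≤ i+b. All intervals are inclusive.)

3

Scan j = 0,1,… for (p3 ∧ p1):
  j=0: fails
  j=1: fails
  j=2: fails
  j=3: holds
First hit at j=3, so smallest k = 3-0 = 3.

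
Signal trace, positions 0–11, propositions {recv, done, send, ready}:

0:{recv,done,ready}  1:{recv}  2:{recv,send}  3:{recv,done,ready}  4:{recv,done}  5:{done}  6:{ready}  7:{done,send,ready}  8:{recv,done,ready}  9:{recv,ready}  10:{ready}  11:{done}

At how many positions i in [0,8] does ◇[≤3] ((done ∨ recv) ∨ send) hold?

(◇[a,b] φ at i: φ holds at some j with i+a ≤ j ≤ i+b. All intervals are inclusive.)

Evaluate at each i in [0,8]:
  i=0: ✓ (witness j=0)
  i=1: ✓ (witness j=1)
  i=2: ✓ (witness j=2)
  i=3: ✓ (witness j=3)
  i=4: ✓ (witness j=4)
  i=5: ✓ (witness j=5)
  i=6: ✓ (witness j=7)
  i=7: ✓ (witness j=7)
  i=8: ✓ (witness j=8)
Positions where it holds: {0, 1, 2, 3, 4, 5, 6, 7, 8} → 9.

9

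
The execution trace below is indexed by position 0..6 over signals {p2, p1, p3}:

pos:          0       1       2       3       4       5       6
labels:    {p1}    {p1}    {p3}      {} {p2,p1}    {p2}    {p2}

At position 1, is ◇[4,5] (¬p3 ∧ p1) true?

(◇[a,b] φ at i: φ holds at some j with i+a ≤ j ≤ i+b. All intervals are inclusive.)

Check (¬p3 ∧ p1) at each j in [5,6]:
  j=5: false
  j=6: false
No position in the window satisfies it → formula fails.

No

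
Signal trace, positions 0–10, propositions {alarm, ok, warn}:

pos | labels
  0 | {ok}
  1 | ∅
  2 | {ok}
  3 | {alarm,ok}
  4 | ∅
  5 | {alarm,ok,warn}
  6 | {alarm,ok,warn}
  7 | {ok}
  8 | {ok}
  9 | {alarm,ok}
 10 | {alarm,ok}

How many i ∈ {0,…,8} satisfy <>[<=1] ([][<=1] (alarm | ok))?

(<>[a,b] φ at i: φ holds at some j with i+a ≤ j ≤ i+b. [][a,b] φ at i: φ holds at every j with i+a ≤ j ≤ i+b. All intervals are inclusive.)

7

Evaluate at each i in [0,8]:
  i=0: ✗ (none in [0,1])
  i=1: ✓ (witness j=2)
  i=2: ✓ (witness j=2)
  i=3: ✗ (none in [3,4])
  i=4: ✓ (witness j=5)
  i=5: ✓ (witness j=5)
  i=6: ✓ (witness j=6)
  i=7: ✓ (witness j=7)
  i=8: ✓ (witness j=8)
Positions where it holds: {1, 2, 4, 5, 6, 7, 8} → 7.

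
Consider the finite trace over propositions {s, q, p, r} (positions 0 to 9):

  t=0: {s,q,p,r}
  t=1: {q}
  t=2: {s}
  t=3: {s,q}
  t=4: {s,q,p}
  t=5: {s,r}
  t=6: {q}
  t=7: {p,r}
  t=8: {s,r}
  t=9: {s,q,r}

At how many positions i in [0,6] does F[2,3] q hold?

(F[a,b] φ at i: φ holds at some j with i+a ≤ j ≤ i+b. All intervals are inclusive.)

6

Evaluate at each i in [0,6]:
  i=0: ✓ (witness j=3)
  i=1: ✓ (witness j=3)
  i=2: ✓ (witness j=4)
  i=3: ✓ (witness j=6)
  i=4: ✓ (witness j=6)
  i=5: ✗ (none in [7,8])
  i=6: ✓ (witness j=9)
Positions where it holds: {0, 1, 2, 3, 4, 6} → 6.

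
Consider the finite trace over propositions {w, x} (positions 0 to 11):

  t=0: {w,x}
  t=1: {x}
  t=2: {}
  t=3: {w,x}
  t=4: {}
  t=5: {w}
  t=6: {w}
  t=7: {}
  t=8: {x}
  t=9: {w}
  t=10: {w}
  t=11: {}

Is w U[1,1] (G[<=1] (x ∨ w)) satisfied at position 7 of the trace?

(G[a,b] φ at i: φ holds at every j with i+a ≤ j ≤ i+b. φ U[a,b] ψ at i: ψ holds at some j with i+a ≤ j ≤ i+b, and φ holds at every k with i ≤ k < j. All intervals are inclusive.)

Need some j in [8,8] with G[<=1] (x ∨ w), and w at every k in [7,j-1].
  j=8: G[<=1] (x ∨ w) holds, but w fails at k=7 → not this j.
No j in the window works → until fails.

Does not hold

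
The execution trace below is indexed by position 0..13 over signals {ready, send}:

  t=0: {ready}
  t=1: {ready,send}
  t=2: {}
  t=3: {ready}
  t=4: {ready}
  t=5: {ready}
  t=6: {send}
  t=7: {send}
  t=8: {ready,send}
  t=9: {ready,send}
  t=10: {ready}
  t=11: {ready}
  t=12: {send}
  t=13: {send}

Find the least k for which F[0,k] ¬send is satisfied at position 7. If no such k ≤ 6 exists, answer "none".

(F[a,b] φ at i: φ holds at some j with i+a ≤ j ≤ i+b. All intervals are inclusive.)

Scan j = 7,8,… for ¬send:
  j=7: fails
  j=8: fails
  j=9: fails
  j=10: holds
First hit at j=10, so smallest k = 10-7 = 3.

3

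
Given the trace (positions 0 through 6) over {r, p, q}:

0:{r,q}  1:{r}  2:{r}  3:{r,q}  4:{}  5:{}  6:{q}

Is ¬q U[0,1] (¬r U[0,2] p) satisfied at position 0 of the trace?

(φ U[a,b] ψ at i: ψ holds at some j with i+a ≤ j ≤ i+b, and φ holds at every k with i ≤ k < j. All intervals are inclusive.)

Does not hold

Need some j in [0,1] with (¬r U[0,2] p), and ¬q at every k in [0,j-1].
  j=0: (¬r U[0,2] p) — fails.
  j=1: (¬r U[0,2] p) — fails.
No j in the window works → until fails.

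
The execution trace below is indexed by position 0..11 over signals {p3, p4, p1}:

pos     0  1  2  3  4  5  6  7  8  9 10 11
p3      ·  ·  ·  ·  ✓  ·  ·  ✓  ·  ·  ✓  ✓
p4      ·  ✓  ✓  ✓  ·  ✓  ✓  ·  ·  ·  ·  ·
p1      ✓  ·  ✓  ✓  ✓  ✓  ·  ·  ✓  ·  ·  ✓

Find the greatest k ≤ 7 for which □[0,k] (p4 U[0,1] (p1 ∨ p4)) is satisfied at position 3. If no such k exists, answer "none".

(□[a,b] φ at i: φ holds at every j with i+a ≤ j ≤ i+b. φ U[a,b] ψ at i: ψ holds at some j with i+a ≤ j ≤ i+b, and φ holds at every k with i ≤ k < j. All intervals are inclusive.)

3

(p4 U[0,1] (p1 ∨ p4)) must hold from j=3 onward; find where it first fails.
  j=3: holds
  j=4: holds
  j=5: holds
  j=6: holds
  j=7: fails
Holds on [3,6], so largest k = 3.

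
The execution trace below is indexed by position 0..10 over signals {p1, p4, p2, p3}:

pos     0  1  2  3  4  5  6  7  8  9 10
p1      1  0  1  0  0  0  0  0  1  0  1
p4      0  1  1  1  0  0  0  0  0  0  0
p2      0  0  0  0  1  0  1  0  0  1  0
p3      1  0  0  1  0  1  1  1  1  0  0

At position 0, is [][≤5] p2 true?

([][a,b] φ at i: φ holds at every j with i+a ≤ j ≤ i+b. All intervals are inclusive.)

Check p2 at every j in [0,5]:
  j=0: false
  j=1: false
  j=2: false
  j=3: false
  j=4: true
  j=5: false
Fails at j=0 → formula fails.

False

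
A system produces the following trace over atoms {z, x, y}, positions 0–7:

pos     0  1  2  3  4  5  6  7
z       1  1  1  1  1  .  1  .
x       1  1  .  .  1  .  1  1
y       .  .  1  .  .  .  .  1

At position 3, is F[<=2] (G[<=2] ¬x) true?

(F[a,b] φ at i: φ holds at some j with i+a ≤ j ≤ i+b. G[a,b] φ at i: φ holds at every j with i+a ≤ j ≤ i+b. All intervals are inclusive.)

No

Check G[<=2] ¬x at each j in [3,5]:
  j=3: fails at 4
  j=4: fails at 4
  j=5: fails at 6
No position in the window satisfies it → formula fails.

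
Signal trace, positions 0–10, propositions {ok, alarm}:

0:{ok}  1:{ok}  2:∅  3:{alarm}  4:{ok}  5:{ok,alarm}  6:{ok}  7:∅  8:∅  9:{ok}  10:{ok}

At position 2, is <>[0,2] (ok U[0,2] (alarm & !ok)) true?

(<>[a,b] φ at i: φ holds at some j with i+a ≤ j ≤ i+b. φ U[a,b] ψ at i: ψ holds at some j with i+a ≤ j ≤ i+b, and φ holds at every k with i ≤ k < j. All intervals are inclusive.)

Yes

Check (ok U[0,2] (alarm & !ok)) at each j in [2,4]:
  j=2: fails
  j=3: holds
  j=4: fails
Found at j=3 → formula holds.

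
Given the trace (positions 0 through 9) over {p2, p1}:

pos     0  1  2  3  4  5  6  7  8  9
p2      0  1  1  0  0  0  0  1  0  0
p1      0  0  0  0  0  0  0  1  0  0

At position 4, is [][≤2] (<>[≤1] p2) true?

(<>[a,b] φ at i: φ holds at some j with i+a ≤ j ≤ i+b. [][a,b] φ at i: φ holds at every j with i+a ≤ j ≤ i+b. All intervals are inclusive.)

Does not hold

Check <>[≤1] p2 at every j in [4,6]:
  j=4: fails (none in [4,5])
  j=5: fails (none in [5,6])
  j=6: holds (witness at 7)
Fails at j=4 → formula fails.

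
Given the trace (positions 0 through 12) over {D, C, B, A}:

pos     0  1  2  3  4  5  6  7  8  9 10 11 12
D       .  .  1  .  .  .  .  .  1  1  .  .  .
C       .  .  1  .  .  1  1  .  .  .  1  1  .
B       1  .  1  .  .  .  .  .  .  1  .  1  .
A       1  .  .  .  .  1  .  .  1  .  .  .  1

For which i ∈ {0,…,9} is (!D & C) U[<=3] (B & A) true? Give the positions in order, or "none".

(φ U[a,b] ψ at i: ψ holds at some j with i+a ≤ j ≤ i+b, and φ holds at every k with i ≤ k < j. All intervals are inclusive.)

Evaluate at each i in [0,9]:
  i=0: ✓ (rhs at j=0)
  i=1: ✗ (no rhs in [1,4])
  i=2: ✗ (no rhs in [2,5])
  i=3: ✗ (no rhs in [3,6])
  i=4: ✗ (no rhs in [4,7])
  i=5: ✗ (no rhs in [5,8])
  i=6: ✗ (no rhs in [6,9])
  i=7: ✗ (no rhs in [7,10])
  i=8: ✗ (no rhs in [8,11])
  i=9: ✗ (no rhs in [9,12])

0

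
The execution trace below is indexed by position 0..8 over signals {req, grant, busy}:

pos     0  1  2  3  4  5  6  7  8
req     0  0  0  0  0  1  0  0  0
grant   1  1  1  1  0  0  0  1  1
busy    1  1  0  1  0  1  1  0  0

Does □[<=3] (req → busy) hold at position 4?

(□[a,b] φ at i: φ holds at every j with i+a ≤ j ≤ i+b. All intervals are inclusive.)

True

Check (req → busy) at every j in [4,7]:
  j=4: antecedent false → ✓
  j=5: antecedent true; consequent true → ✓
  j=6: antecedent false → ✓
  j=7: antecedent false → ✓
All positions satisfy it → formula holds.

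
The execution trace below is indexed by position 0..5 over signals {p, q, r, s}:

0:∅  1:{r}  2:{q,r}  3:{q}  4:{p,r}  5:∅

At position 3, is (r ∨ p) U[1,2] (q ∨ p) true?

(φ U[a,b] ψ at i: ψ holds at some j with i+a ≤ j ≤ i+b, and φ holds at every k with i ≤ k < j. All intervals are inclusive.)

Need some j in [4,5] with (q ∨ p), and (r ∨ p) at every k in [3,j-1].
  j=4: (q ∨ p) holds, but (r ∨ p) fails at k=3 → not this j.
  j=5: (q ∨ p) false.
No j in the window works → until fails.

False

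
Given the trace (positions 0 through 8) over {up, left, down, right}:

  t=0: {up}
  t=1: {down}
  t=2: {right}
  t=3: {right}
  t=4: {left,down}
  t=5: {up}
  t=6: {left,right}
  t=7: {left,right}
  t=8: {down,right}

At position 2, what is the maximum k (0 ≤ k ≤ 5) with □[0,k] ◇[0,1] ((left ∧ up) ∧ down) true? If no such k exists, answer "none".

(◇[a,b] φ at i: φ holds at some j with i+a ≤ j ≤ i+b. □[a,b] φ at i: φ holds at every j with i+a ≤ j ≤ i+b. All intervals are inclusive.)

none

◇[0,1] ((left ∧ up) ∧ down) must hold from j=2 onward; find where it first fails.
  j=2: fails → no k works.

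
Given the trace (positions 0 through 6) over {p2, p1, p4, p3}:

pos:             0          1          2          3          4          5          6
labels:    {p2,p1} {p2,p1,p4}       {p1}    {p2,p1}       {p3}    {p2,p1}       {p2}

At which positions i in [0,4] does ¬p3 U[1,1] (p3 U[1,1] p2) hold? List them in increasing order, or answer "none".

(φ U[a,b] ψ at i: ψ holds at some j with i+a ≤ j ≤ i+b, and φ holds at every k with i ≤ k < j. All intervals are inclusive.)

Evaluate at each i in [0,4]:
  i=0: ✗ (no rhs in [1,1])
  i=1: ✗ (no rhs in [2,2])
  i=2: ✗ (no rhs in [3,3])
  i=3: ✓ (rhs at j=4; lhs holds on [3,3])
  i=4: ✗ (no rhs in [5,5])

3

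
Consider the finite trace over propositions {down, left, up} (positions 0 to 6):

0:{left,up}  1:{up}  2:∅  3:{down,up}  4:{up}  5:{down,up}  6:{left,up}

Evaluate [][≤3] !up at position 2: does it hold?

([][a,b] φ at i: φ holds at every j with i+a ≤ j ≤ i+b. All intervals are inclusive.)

No

Check !up at every j in [2,5]:
  j=2: true
  j=3: false
  j=4: false
  j=5: false
Fails at j=3 → formula fails.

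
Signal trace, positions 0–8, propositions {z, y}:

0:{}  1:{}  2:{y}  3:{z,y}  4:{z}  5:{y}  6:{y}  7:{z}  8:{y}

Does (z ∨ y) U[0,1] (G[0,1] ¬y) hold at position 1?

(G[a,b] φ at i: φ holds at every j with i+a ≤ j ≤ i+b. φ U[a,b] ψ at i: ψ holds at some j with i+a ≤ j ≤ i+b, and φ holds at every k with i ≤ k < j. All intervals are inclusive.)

Need some j in [1,2] with G[0,1] ¬y, and (z ∨ y) at every k in [1,j-1].
  j=1: G[0,1] ¬y — fails at 2.
  j=2: G[0,1] ¬y — fails at 2.
No j in the window works → until fails.

False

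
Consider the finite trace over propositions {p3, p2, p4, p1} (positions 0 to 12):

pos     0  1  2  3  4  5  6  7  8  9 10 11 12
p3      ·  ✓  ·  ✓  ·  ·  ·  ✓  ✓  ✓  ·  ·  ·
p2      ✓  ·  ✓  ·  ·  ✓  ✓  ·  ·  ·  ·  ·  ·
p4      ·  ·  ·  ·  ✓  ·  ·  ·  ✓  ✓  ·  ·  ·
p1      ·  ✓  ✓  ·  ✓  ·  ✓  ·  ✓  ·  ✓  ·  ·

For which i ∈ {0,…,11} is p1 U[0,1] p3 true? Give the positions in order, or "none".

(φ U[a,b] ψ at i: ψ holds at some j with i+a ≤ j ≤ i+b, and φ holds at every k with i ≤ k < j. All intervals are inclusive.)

Evaluate at each i in [0,11]:
  i=0: ✗ (lhs fails at k=0 before rhs at j=1)
  i=1: ✓ (rhs at j=1)
  i=2: ✓ (rhs at j=3; lhs holds on [2,2])
  i=3: ✓ (rhs at j=3)
  i=4: ✗ (no rhs in [4,5])
  i=5: ✗ (no rhs in [5,6])
  i=6: ✓ (rhs at j=7; lhs holds on [6,6])
  i=7: ✓ (rhs at j=7)
  i=8: ✓ (rhs at j=8)
  i=9: ✓ (rhs at j=9)
  i=10: ✗ (no rhs in [10,11])
  i=11: ✗ (no rhs in [11,12])

1, 2, 3, 6, 7, 8, 9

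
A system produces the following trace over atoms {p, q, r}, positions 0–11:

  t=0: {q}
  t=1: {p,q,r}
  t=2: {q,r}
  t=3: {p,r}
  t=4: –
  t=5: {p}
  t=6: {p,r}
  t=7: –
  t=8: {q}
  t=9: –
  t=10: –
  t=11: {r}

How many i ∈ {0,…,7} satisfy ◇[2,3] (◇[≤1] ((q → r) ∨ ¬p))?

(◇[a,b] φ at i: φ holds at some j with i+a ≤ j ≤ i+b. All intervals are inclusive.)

8

Evaluate at each i in [0,7]:
  i=0: ✓ (witness j=2)
  i=1: ✓ (witness j=3)
  i=2: ✓ (witness j=4)
  i=3: ✓ (witness j=5)
  i=4: ✓ (witness j=6)
  i=5: ✓ (witness j=7)
  i=6: ✓ (witness j=8)
  i=7: ✓ (witness j=9)
Positions where it holds: {0, 1, 2, 3, 4, 5, 6, 7} → 8.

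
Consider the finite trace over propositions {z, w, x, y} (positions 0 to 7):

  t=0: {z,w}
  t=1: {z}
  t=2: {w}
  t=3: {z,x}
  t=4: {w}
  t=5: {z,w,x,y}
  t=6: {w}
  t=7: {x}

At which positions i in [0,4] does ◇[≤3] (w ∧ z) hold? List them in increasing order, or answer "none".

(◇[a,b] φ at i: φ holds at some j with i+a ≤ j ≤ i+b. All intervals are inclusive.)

0, 2, 3, 4

Evaluate at each i in [0,4]:
  i=0: ✓ (witness j=0)
  i=1: ✗ (none in [1,4])
  i=2: ✓ (witness j=5)
  i=3: ✓ (witness j=5)
  i=4: ✓ (witness j=5)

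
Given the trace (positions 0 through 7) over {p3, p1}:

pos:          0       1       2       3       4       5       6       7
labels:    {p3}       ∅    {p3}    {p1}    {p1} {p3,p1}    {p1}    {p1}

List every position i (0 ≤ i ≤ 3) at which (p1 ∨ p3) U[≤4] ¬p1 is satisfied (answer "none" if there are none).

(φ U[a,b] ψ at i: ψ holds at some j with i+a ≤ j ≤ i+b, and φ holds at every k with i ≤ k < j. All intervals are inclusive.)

Evaluate at each i in [0,3]:
  i=0: ✓ (rhs at j=0)
  i=1: ✓ (rhs at j=1)
  i=2: ✓ (rhs at j=2)
  i=3: ✗ (no rhs in [3,7])

0, 1, 2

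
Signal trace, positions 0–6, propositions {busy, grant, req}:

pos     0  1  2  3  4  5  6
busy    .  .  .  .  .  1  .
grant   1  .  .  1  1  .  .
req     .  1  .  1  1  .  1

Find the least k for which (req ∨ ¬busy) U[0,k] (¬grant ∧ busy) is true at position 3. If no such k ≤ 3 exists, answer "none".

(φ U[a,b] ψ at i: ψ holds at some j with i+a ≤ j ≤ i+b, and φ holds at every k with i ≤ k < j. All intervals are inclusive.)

2

Need earliest j ≥ 3 with (¬grant ∧ busy), and (req ∨ ¬busy) at every k in [3,j-1].
  j=3: rhs fails.
  j=4: rhs fails.
  j=5: rhs holds; lhs holds on [3,4]. k = 2.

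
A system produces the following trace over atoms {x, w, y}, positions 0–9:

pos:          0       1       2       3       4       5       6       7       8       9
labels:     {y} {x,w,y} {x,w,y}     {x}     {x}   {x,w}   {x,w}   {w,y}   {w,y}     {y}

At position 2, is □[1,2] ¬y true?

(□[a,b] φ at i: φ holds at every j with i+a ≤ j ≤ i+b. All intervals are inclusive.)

Yes

Check ¬y at every j in [3,4]:
  j=3: true
  j=4: true
All positions satisfy it → formula holds.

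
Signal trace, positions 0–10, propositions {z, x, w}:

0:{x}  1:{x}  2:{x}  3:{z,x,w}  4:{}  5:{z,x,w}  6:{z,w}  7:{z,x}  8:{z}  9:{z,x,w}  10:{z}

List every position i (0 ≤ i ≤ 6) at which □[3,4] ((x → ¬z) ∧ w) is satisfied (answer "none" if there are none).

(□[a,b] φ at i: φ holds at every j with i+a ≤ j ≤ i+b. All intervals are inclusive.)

none

Evaluate at each i in [0,6]:
  i=0: ✗ (fails at j=3)
  i=1: ✗ (fails at j=4)
  i=2: ✗ (fails at j=5)
  i=3: ✗ (fails at j=7)
  i=4: ✗ (fails at j=7)
  i=5: ✗ (fails at j=8)
  i=6: ✗ (fails at j=9)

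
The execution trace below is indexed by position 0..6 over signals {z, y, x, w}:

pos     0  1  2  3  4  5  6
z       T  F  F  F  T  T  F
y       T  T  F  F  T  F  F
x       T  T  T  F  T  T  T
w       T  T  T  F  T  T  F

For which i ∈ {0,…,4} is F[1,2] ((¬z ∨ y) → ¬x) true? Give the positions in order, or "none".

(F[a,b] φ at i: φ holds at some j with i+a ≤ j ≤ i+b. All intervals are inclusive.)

1, 2, 3, 4

Evaluate at each i in [0,4]:
  i=0: ✗ (none in [1,2])
  i=1: ✓ (witness j=3)
  i=2: ✓ (witness j=3)
  i=3: ✓ (witness j=5)
  i=4: ✓ (witness j=5)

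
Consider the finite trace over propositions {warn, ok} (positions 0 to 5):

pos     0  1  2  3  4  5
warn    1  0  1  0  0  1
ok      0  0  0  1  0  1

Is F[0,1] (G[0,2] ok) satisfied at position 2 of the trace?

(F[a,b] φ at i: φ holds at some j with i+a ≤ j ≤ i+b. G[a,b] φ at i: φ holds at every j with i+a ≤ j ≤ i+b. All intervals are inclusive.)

No

Check G[0,2] ok at each j in [2,3]:
  j=2: fails at 2
  j=3: fails at 4
No position in the window satisfies it → formula fails.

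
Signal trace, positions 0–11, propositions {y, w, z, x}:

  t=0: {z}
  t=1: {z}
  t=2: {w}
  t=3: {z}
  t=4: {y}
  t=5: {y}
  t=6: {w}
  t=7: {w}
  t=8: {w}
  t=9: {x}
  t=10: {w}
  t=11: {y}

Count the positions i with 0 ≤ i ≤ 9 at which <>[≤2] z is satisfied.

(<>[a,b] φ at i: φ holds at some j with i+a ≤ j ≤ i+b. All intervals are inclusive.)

Evaluate at each i in [0,9]:
  i=0: ✓ (witness j=0)
  i=1: ✓ (witness j=1)
  i=2: ✓ (witness j=3)
  i=3: ✓ (witness j=3)
  i=4: ✗ (none in [4,6])
  i=5: ✗ (none in [5,7])
  i=6: ✗ (none in [6,8])
  i=7: ✗ (none in [7,9])
  i=8: ✗ (none in [8,10])
  i=9: ✗ (none in [9,11])
Positions where it holds: {0, 1, 2, 3} → 4.

4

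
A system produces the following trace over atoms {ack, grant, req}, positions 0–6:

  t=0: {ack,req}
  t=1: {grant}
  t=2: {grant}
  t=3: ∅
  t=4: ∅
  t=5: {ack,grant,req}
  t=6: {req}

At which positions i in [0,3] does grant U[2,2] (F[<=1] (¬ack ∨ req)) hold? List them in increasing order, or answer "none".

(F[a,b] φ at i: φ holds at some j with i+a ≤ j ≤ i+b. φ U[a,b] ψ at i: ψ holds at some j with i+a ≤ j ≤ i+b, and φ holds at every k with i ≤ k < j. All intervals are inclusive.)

1

Evaluate at each i in [0,3]:
  i=0: ✗ (lhs fails at k=0 before rhs at j=2)
  i=1: ✓ (rhs at j=3; lhs holds on [1,2])
  i=2: ✗ (lhs fails at k=3 before rhs at j=4)
  i=3: ✗ (lhs fails at k=3 before rhs at j=5)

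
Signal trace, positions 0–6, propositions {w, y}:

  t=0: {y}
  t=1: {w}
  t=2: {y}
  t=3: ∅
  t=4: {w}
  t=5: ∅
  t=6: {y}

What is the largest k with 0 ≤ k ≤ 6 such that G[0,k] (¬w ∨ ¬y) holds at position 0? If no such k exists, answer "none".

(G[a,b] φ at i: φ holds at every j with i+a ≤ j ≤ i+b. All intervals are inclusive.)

6

(¬w ∨ ¬y) must hold from j=0 onward; find where it first fails.
  j=0: holds
  j=1: holds
  j=2: holds
  j=3: holds
  j=4: holds
  j=5: holds
  j=6: holds
Holds through j=6; largest k = 6.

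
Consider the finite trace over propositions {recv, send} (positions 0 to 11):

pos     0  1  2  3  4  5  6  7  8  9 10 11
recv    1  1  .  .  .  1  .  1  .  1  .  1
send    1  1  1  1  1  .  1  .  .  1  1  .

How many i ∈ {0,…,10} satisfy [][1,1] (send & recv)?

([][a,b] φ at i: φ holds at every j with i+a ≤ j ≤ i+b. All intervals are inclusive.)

2

Evaluate at each i in [0,10]:
  i=0: ✓ (all of [1,1])
  i=1: ✗ (fails at j=2)
  i=2: ✗ (fails at j=3)
  i=3: ✗ (fails at j=4)
  i=4: ✗ (fails at j=5)
  i=5: ✗ (fails at j=6)
  i=6: ✗ (fails at j=7)
  i=7: ✗ (fails at j=8)
  i=8: ✓ (all of [9,9])
  i=9: ✗ (fails at j=10)
  i=10: ✗ (fails at j=11)
Positions where it holds: {0, 8} → 2.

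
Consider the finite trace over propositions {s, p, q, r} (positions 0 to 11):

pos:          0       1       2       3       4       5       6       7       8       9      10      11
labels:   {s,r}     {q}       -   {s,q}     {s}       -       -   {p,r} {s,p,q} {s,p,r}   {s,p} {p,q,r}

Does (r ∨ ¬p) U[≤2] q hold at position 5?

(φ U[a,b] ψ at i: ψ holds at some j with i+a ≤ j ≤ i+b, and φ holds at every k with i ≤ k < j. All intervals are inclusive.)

Does not hold

Need some j in [5,7] with q, and (r ∨ ¬p) at every k in [5,j-1].
  j=5: q false.
  j=6: q false.
  j=7: q false.
No j in the window works → until fails.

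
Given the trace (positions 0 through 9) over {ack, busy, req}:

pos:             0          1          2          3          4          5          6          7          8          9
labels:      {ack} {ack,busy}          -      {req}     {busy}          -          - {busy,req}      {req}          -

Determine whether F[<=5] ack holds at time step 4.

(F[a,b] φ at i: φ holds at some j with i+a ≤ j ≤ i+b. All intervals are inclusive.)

Check ack at each j in [4,9]:
  j=4: false
  j=5: false
  j=6: false
  j=7: false
  j=8: false
  j=9: false
No position in the window satisfies it → formula fails.

False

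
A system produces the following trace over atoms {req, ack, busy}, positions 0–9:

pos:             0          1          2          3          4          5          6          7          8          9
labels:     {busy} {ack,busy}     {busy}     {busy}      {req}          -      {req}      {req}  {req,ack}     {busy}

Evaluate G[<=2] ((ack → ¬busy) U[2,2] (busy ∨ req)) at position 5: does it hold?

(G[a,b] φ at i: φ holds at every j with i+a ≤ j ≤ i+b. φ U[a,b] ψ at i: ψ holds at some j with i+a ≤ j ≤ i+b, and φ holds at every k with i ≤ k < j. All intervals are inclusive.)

Check ((ack → ¬busy) U[2,2] (busy ∨ req)) at every j in [5,7]:
  j=5: holds
  j=6: holds
  j=7: holds
All positions satisfy it → formula holds.

Yes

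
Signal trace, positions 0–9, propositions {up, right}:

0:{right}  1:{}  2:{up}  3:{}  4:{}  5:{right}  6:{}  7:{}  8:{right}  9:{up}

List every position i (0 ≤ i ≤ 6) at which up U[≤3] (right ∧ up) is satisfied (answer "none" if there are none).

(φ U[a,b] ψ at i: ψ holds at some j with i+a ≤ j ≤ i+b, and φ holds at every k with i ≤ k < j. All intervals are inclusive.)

Evaluate at each i in [0,6]:
  i=0: ✗ (no rhs in [0,3])
  i=1: ✗ (no rhs in [1,4])
  i=2: ✗ (no rhs in [2,5])
  i=3: ✗ (no rhs in [3,6])
  i=4: ✗ (no rhs in [4,7])
  i=5: ✗ (no rhs in [5,8])
  i=6: ✗ (no rhs in [6,9])

none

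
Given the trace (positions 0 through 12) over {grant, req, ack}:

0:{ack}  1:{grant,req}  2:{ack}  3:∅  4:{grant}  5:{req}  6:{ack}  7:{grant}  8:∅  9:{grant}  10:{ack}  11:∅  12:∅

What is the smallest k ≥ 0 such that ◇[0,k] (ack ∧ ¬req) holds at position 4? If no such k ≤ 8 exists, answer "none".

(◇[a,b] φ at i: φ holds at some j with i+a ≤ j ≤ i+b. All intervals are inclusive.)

Scan j = 4,5,… for (ack ∧ ¬req):
  j=4: fails
  j=5: fails
  j=6: holds
First hit at j=6, so smallest k = 6-4 = 2.

2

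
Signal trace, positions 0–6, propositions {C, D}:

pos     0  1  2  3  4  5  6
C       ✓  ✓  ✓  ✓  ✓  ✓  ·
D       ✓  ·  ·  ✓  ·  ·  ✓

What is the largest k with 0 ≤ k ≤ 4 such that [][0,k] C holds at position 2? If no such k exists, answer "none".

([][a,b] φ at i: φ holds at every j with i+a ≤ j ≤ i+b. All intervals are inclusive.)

3

C must hold from j=2 onward; find where it first fails.
  j=2: holds
  j=3: holds
  j=4: holds
  j=5: holds
  j=6: fails
Holds on [2,5], so largest k = 3.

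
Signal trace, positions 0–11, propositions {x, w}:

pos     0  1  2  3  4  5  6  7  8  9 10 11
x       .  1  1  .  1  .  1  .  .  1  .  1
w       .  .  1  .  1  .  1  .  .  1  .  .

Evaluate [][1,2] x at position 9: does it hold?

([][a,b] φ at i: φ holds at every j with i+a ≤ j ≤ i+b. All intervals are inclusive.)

False

Check x at every j in [10,11]:
  j=10: false
  j=11: true
Fails at j=10 → formula fails.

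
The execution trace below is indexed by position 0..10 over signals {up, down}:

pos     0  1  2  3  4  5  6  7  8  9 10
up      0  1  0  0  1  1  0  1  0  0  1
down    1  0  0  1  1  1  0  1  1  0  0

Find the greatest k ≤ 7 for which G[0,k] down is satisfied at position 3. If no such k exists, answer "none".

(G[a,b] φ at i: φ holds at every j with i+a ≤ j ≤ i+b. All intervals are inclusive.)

2

down must hold from j=3 onward; find where it first fails.
  j=3: holds
  j=4: holds
  j=5: holds
  j=6: fails
Holds on [3,5], so largest k = 2.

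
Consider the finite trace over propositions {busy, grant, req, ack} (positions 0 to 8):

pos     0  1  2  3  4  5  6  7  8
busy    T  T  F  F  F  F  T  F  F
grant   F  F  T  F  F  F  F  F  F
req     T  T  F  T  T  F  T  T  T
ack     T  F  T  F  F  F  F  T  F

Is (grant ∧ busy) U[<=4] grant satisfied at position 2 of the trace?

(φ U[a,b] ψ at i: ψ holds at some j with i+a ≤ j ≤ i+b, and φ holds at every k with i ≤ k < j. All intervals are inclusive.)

Yes

Need some j in [2,6] with grant, and (grant ∧ busy) at every k in [2,j-1].
  j=2: grant holds; no prefix to check → satisfied.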